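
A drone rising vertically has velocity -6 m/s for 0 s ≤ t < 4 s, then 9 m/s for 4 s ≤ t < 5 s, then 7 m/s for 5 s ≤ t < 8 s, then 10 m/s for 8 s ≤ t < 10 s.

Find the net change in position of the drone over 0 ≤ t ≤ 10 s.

26 m

Displacement is the signed area under the v-t curve.
0–4 s: -6 × 4 = -24 m
4–5 s: 9 × 1 = 9 m
5–8 s: 7 × 3 = 21 m
8–10 s: 10 × 2 = 20 m
Net displacement = 26 m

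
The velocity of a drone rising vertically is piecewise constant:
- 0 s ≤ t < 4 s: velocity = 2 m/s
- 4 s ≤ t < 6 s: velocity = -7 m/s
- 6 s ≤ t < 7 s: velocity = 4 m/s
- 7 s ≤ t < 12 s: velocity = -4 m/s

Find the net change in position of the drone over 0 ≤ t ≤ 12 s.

Net displacement equals the area under the velocity-time graph (areas below the axis count negative).
0–4 s: 2 × 4 = 8 m
4–6 s: -7 × 2 = -14 m
6–7 s: 4 × 1 = 4 m
7–12 s: -4 × 5 = -20 m
Net displacement = -22 m

-22 m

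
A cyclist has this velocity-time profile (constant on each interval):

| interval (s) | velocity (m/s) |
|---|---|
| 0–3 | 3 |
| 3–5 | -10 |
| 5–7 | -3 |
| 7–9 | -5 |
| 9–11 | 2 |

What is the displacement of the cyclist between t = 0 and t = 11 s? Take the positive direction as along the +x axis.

-23 m

Net displacement equals the area under the velocity-time graph (areas below the axis count negative).
0–3 s: 3 × 3 = 9 m
3–5 s: -10 × 2 = -20 m
5–7 s: -3 × 2 = -6 m
7–9 s: -5 × 2 = -10 m
9–11 s: 2 × 2 = 4 m
Net displacement = -23 m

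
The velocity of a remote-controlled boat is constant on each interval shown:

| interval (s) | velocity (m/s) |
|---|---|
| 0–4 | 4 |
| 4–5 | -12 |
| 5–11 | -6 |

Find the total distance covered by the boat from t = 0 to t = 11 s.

Total distance travelled is ∫|v| dt — sum the magnitudes of each area piece.
0–4 s: |4| × 4 = 16 m
4–5 s: |-12| × 1 = 12 m
5–11 s: |-6| × 6 = 36 m
Total distance = 64 m

64 m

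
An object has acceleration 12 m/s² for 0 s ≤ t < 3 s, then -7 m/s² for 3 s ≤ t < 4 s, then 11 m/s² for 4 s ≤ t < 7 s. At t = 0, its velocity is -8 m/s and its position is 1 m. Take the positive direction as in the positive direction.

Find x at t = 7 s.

168 m

On each constant-a segment, Δv = aΔt and Δx = v₀Δt + ½aΔt²; chain segment to segment.
0–3 s: v starts -8 m/s; Δx = -8·3 + ½·12·3² = 30 m; v ends 28 m/s.
3–4 s: v starts 28 m/s; Δx = 28·1 + ½·-7·1² = 24.5 m; v ends 21 m/s.
4–7 s: v starts 21 m/s; Δx = 21·3 + ½·11·3² = 112.5 m; v ends 54 m/s.
x(7) = 1 + Σ Δx = 168 m.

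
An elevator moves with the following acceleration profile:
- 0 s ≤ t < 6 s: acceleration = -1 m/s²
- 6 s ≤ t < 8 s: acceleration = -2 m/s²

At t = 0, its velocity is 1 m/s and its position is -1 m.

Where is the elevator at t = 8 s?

On each constant-a segment, Δv = aΔt and Δx = v₀Δt + ½aΔt²; chain segment to segment.
0–6 s: v starts 1 m/s; Δx = 1·6 + ½·-1·6² = -12 m; v ends -5 m/s.
6–8 s: v starts -5 m/s; Δx = -5·2 + ½·-2·2² = -14 m; v ends -9 m/s.
x(8) = -1 + Σ Δx = -27 m.

-27 m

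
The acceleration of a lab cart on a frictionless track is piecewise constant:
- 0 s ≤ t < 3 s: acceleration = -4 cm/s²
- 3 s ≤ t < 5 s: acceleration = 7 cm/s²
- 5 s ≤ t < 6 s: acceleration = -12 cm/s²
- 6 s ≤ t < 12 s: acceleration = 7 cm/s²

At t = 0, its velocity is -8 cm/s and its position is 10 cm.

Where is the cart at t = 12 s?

On each constant-a segment, Δv = aΔt and Δx = v₀Δt + ½aΔt²; chain segment to segment.
0–3 s: v starts -8 cm/s; Δx = -8·3 + ½·-4·3² = -42 cm; v ends -20 cm/s.
3–5 s: v starts -20 cm/s; Δx = -20·2 + ½·7·2² = -26 cm; v ends -6 cm/s.
5–6 s: v starts -6 cm/s; Δx = -6·1 + ½·-12·1² = -12 cm; v ends -18 cm/s.
6–12 s: v starts -18 cm/s; Δx = -18·6 + ½·7·6² = 18 cm; v ends 24 cm/s.
x(12) = 10 + Σ Δx = -52 cm.

-52 cm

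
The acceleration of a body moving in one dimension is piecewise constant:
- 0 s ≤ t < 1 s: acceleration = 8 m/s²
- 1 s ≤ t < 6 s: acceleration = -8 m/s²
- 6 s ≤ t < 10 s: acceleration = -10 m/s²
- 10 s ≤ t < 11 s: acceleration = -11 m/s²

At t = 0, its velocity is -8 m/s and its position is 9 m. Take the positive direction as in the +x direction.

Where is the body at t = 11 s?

-420.5 m

On each constant-a segment, Δv = aΔt and Δx = v₀Δt + ½aΔt²; chain segment to segment.
0–1 s: v starts -8 m/s; Δx = -8·1 + ½·8·1² = -4 m; v ends 0 m/s.
1–6 s: v starts 0 m/s; Δx = 0·5 + ½·-8·5² = -100 m; v ends -40 m/s.
6–10 s: v starts -40 m/s; Δx = -40·4 + ½·-10·4² = -240 m; v ends -80 m/s.
10–11 s: v starts -80 m/s; Δx = -80·1 + ½·-11·1² = -85.5 m; v ends -91 m/s.
x(11) = 9 + Σ Δx = -420.5 m.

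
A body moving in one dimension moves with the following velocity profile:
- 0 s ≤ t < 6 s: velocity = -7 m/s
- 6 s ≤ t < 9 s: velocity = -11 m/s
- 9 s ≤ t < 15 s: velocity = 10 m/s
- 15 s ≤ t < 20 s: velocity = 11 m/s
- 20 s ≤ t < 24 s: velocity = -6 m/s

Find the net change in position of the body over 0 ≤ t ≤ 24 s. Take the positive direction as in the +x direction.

Net displacement equals the area under the velocity-time graph (areas below the axis count negative).
0–6 s: -7 × 6 = -42 m
6–9 s: -11 × 3 = -33 m
9–15 s: 10 × 6 = 60 m
15–20 s: 11 × 5 = 55 m
20–24 s: -6 × 4 = -24 m
Net displacement = 16 m

16 m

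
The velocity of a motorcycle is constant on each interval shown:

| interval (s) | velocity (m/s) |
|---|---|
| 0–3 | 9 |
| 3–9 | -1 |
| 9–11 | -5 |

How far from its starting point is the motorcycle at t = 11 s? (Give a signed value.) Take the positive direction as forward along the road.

Displacement is the signed area under the v-t curve.
0–3 s: 9 × 3 = 27 m
3–9 s: -1 × 6 = -6 m
9–11 s: -5 × 2 = -10 m
Net displacement = 11 m

11 m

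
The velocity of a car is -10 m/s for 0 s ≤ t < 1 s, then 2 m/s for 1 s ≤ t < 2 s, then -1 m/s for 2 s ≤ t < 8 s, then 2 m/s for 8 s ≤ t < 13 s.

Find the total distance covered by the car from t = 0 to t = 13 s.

28 m

Total distance travelled is ∫|v| dt — sum the magnitudes of each area piece.
0–1 s: |-10| × 1 = 10 m
1–2 s: |2| × 1 = 2 m
2–8 s: |-1| × 6 = 6 m
8–13 s: |2| × 5 = 10 m
Total distance = 28 m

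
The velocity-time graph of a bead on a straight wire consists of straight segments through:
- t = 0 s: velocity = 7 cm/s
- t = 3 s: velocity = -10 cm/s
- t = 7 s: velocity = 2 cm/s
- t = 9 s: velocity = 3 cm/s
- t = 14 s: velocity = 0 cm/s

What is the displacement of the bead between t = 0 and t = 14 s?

Net displacement equals the area under the velocity-time graph (areas below the axis count negative).
0–3 s: ½(7 + -10)(3) = -4.5 cm
3–7 s: ½(-10 + 2)(4) = -16 cm
7–9 s: ½(2 + 3)(2) = 5 cm
9–14 s: ½(3 + 0)(5) = 7.5 cm
Net displacement = -8 cm

-8 cm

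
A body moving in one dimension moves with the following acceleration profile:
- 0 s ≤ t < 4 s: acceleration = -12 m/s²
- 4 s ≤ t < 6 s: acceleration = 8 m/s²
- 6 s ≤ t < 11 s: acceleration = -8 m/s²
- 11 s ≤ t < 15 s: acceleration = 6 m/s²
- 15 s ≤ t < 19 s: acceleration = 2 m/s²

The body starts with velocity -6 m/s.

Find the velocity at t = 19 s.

Δv equals the area under the a-t graph; then v = v₀ + Δv.
0–4 s: -12 × 4 = -48 m/s
4–6 s: 8 × 2 = 16 m/s
6–11 s: -8 × 5 = -40 m/s
11–15 s: 6 × 4 = 24 m/s
15–19 s: 2 × 4 = 8 m/s
Δv = -40 m/s, so v(19) = -6 + (-40) = -46 m/s.

-46 m/s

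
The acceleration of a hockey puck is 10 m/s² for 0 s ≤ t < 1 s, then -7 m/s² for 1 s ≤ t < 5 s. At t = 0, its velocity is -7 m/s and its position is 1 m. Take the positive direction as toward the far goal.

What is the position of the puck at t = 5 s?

-45 m

On each constant-a segment, Δv = aΔt and Δx = v₀Δt + ½aΔt²; chain segment to segment.
0–1 s: v starts -7 m/s; Δx = -7·1 + ½·10·1² = -2 m; v ends 3 m/s.
1–5 s: v starts 3 m/s; Δx = 3·4 + ½·-7·4² = -44 m; v ends -25 m/s.
x(5) = 1 + Σ Δx = -45 m.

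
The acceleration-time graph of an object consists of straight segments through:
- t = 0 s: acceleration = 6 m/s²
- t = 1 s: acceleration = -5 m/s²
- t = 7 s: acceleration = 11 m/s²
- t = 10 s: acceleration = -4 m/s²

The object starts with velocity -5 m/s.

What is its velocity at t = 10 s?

Δv equals the area under the a-t graph; then v = v₀ + Δv.
0–1 s: ½(6 + -5)(1) = 0.5 m/s
1–7 s: ½(-5 + 11)(6) = 18 m/s
7–10 s: ½(11 + -4)(3) = 10.5 m/s
Δv = 29 m/s, so v(10) = -5 + (29) = 24 m/s.

24 m/s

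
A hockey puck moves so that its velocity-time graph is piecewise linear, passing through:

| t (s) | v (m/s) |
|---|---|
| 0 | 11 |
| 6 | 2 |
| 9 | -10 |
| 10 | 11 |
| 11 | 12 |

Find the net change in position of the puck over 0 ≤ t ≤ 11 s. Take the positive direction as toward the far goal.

39 m

Net displacement equals the area under the velocity-time graph (areas below the axis count negative).
0–6 s: ½(11 + 2)(6) = 39 m
6–9 s: ½(2 + -10)(3) = -12 m
9–10 s: ½(-10 + 11)(1) = 0.5 m
10–11 s: ½(11 + 12)(1) = 11.5 m
Net displacement = 39 m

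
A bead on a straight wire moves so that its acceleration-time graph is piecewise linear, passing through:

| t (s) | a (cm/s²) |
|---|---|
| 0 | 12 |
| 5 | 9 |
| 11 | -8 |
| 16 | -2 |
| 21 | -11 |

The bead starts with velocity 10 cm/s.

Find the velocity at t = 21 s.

Δv equals the area under the a-t graph; then v = v₀ + Δv.
0–5 s: ½(12 + 9)(5) = 52.5 cm/s
5–11 s: ½(9 + -8)(6) = 3 cm/s
11–16 s: ½(-8 + -2)(5) = -25 cm/s
16–21 s: ½(-2 + -11)(5) = -32.5 cm/s
Δv = -2 cm/s, so v(21) = 10 + (-2) = 8 cm/s.

8 cm/s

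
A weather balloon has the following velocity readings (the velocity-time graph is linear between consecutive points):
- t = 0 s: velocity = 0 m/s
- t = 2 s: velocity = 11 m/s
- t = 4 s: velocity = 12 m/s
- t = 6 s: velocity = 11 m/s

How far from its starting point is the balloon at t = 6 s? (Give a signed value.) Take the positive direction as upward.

57 m

Displacement is the signed area under the v-t curve.
0–2 s: ½(0 + 11)(2) = 11 m
2–4 s: ½(11 + 12)(2) = 23 m
4–6 s: ½(12 + 11)(2) = 23 m
Net displacement = 57 m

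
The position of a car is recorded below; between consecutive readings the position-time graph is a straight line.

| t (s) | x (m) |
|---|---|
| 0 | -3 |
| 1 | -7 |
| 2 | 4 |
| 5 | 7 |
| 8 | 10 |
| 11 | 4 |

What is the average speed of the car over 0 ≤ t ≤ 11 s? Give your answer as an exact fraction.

Average speed = (total path length)/(elapsed time); on a piecewise-linear x-t graph the path length is Σ|Δx|.
0–1 s: |Δx| = |-7 − -3| = 4 m
1–2 s: |Δx| = |4 − -7| = 11 m
2–5 s: |Δx| = |7 − 4| = 3 m
5–8 s: |Δx| = |10 − 7| = 3 m
8–11 s: |Δx| = |4 − 10| = 6 m
Total path = 27 m; average speed = 27/11 = 27/11 m/s.

27/11 m/s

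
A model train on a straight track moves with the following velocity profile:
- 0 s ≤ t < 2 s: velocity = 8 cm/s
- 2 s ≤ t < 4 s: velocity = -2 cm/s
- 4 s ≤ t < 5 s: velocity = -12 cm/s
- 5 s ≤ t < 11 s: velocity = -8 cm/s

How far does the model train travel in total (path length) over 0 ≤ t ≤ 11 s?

Distance (not displacement) is the total path length: add the absolute areas under v-t.
0–2 s: |8| × 2 = 16 cm
2–4 s: |-2| × 2 = 4 cm
4–5 s: |-12| × 1 = 12 cm
5–11 s: |-8| × 6 = 48 cm
Total distance = 80 cm

80 cm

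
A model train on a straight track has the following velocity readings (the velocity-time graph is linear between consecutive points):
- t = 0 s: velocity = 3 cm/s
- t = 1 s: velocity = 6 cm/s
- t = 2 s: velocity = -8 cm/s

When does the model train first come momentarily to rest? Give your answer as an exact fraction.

t = 10/7 s

v changes sign on 1–2 s (from 6 to -8); the graph is linear there, so v = 0 at t = 1 + (-6)·(2 − 1)/(-8 − 6) = 10/7 s.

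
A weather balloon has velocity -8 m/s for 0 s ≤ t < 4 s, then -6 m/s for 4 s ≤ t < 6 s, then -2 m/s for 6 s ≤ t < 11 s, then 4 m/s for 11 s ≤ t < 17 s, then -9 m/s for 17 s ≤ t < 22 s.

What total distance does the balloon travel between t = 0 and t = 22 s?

123 m

Distance (not displacement) is the total path length: add the absolute areas under v-t.
0–4 s: |-8| × 4 = 32 m
4–6 s: |-6| × 2 = 12 m
6–11 s: |-2| × 5 = 10 m
11–17 s: |4| × 6 = 24 m
17–22 s: |-9| × 5 = 45 m
Total distance = 123 m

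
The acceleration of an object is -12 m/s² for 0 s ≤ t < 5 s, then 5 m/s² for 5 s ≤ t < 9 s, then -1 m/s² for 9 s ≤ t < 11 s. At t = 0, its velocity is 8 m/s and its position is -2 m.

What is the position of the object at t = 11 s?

On each constant-a segment, Δv = aΔt and Δx = v₀Δt + ½aΔt²; chain segment to segment.
0–5 s: v starts 8 m/s; Δx = 8·5 + ½·-12·5² = -110 m; v ends -52 m/s.
5–9 s: v starts -52 m/s; Δx = -52·4 + ½·5·4² = -168 m; v ends -32 m/s.
9–11 s: v starts -32 m/s; Δx = -32·2 + ½·-1·2² = -66 m; v ends -34 m/s.
x(11) = -2 + Σ Δx = -346 m.

-346 m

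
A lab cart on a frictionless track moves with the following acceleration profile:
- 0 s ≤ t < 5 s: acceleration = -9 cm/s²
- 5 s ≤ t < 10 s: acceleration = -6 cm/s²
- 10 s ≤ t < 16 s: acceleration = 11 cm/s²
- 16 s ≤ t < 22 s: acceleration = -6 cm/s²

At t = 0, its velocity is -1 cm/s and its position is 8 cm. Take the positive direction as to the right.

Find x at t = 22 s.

-840.5 cm

On each constant-a segment, Δv = aΔt and Δx = v₀Δt + ½aΔt²; chain segment to segment.
0–5 s: v starts -1 cm/s; Δx = -1·5 + ½·-9·5² = -117.5 cm; v ends -46 cm/s.
5–10 s: v starts -46 cm/s; Δx = -46·5 + ½·-6·5² = -305 cm; v ends -76 cm/s.
10–16 s: v starts -76 cm/s; Δx = -76·6 + ½·11·6² = -258 cm; v ends -10 cm/s.
16–22 s: v starts -10 cm/s; Δx = -10·6 + ½·-6·6² = -168 cm; v ends -46 cm/s.
x(22) = 8 + Σ Δx = -840.5 cm.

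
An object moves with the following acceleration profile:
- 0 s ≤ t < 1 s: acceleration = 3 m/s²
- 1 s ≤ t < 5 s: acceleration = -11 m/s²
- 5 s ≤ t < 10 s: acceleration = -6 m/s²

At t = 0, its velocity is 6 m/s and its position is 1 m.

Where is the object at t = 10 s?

-293.5 m

On each constant-a segment, Δv = aΔt and Δx = v₀Δt + ½aΔt²; chain segment to segment.
0–1 s: v starts 6 m/s; Δx = 6·1 + ½·3·1² = 7.5 m; v ends 9 m/s.
1–5 s: v starts 9 m/s; Δx = 9·4 + ½·-11·4² = -52 m; v ends -35 m/s.
5–10 s: v starts -35 m/s; Δx = -35·5 + ½·-6·5² = -250 m; v ends -65 m/s.
x(10) = 1 + Σ Δx = -293.5 m.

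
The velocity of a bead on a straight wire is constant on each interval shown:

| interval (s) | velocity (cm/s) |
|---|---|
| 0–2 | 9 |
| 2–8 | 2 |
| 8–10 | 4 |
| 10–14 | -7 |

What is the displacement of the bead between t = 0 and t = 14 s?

Displacement is the signed area under the v-t curve.
0–2 s: 9 × 2 = 18 cm
2–8 s: 2 × 6 = 12 cm
8–10 s: 4 × 2 = 8 cm
10–14 s: -7 × 4 = -28 cm
Net displacement = 10 cm

10 cm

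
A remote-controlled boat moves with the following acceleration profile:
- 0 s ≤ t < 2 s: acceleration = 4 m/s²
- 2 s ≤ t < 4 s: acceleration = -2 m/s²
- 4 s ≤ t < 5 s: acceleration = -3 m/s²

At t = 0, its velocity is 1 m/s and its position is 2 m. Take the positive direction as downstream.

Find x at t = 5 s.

29.5 m

On each constant-a segment, Δv = aΔt and Δx = v₀Δt + ½aΔt²; chain segment to segment.
0–2 s: v starts 1 m/s; Δx = 1·2 + ½·4·2² = 10 m; v ends 9 m/s.
2–4 s: v starts 9 m/s; Δx = 9·2 + ½·-2·2² = 14 m; v ends 5 m/s.
4–5 s: v starts 5 m/s; Δx = 5·1 + ½·-3·1² = 3.5 m; v ends 2 m/s.
x(5) = 2 + Σ Δx = 29.5 m.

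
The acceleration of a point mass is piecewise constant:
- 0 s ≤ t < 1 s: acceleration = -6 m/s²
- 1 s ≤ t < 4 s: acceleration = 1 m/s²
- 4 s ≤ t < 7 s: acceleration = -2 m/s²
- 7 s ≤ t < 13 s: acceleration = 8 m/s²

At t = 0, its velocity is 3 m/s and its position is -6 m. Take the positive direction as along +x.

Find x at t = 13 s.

88.5 m

On each constant-a segment, Δv = aΔt and Δx = v₀Δt + ½aΔt²; chain segment to segment.
0–1 s: v starts 3 m/s; Δx = 3·1 + ½·-6·1² = 0 m; v ends -3 m/s.
1–4 s: v starts -3 m/s; Δx = -3·3 + ½·1·3² = -4.5 m; v ends 0 m/s.
4–7 s: v starts 0 m/s; Δx = 0·3 + ½·-2·3² = -9 m; v ends -6 m/s.
7–13 s: v starts -6 m/s; Δx = -6·6 + ½·8·6² = 108 m; v ends 42 m/s.
x(13) = -6 + Σ Δx = 88.5 m.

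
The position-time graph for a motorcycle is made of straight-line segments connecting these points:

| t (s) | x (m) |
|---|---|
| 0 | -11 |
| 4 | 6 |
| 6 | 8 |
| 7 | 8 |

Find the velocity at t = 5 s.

1 m/s

Velocity is the slope of the x-t graph on 4–6 s: (8 − 6)/(6 − 4) = 1 m/s.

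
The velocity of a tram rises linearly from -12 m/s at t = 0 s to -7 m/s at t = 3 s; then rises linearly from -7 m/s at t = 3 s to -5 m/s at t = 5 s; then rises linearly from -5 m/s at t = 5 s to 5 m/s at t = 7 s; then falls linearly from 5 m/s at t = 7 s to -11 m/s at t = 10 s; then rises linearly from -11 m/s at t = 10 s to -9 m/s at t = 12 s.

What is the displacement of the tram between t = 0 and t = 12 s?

Displacement is the signed area under the v-t curve.
0–3 s: ½(-12 + -7)(3) = -28.5 m
3–5 s: ½(-7 + -5)(2) = -12 m
5–7 s: ½(-5 + 5)(2) = 0 m
7–10 s: ½(5 + -11)(3) = -9 m
10–12 s: ½(-11 + -9)(2) = -20 m
Net displacement = -69.5 m

-69.5 m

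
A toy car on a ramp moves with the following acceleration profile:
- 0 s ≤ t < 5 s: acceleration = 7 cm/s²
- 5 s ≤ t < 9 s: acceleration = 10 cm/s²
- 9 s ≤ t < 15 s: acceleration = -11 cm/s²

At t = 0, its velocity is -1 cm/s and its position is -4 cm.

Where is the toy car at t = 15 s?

On each constant-a segment, Δv = aΔt and Δx = v₀Δt + ½aΔt²; chain segment to segment.
0–5 s: v starts -1 cm/s; Δx = -1·5 + ½·7·5² = 82.5 cm; v ends 34 cm/s.
5–9 s: v starts 34 cm/s; Δx = 34·4 + ½·10·4² = 216 cm; v ends 74 cm/s.
9–15 s: v starts 74 cm/s; Δx = 74·6 + ½·-11·6² = 246 cm; v ends 8 cm/s.
x(15) = -4 + Σ Δx = 540.5 cm.

540.5 cm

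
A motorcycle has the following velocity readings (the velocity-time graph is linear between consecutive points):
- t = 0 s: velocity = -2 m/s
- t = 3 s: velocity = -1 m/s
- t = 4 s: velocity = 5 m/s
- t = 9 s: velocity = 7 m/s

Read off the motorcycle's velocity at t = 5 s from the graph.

On 4–9 s the graph is linear from 5 to 7 m/s: v(5) = 5 + (7 − 5)·(5 − 4)/(9 − 4) = 5.4 m/s.

5.4 m/s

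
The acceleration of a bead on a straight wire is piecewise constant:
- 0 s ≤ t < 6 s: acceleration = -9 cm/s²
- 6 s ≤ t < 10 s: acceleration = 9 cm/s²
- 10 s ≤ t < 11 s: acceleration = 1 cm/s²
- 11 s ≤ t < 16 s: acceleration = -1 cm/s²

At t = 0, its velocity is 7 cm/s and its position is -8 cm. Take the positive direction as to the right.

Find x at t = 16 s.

On each constant-a segment, Δv = aΔt and Δx = v₀Δt + ½aΔt²; chain segment to segment.
0–6 s: v starts 7 cm/s; Δx = 7·6 + ½·-9·6² = -120 cm; v ends -47 cm/s.
6–10 s: v starts -47 cm/s; Δx = -47·4 + ½·9·4² = -116 cm; v ends -11 cm/s.
10–11 s: v starts -11 cm/s; Δx = -11·1 + ½·1·1² = -10.5 cm; v ends -10 cm/s.
11–16 s: v starts -10 cm/s; Δx = -10·5 + ½·-1·5² = -62.5 cm; v ends -15 cm/s.
x(16) = -8 + Σ Δx = -317 cm.

-317 cm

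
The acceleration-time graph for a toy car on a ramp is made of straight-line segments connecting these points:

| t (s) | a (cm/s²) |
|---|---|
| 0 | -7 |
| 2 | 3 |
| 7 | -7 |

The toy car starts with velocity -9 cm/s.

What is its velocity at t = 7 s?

Δv equals the area under the a-t graph; then v = v₀ + Δv.
0–2 s: ½(-7 + 3)(2) = -4 cm/s
2–7 s: ½(3 + -7)(5) = -10 cm/s
Δv = -14 cm/s, so v(7) = -9 + (-14) = -23 cm/s.

-23 cm/s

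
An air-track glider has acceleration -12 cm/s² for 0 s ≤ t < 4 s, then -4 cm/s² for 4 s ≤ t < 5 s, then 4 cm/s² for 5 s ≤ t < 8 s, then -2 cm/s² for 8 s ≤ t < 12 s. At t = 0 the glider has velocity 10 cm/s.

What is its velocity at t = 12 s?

-38 cm/s

Δv equals the area under the a-t graph; then v = v₀ + Δv.
0–4 s: -12 × 4 = -48 cm/s
4–5 s: -4 × 1 = -4 cm/s
5–8 s: 4 × 3 = 12 cm/s
8–12 s: -2 × 4 = -8 cm/s
Δv = -48 cm/s, so v(12) = 10 + (-48) = -38 cm/s.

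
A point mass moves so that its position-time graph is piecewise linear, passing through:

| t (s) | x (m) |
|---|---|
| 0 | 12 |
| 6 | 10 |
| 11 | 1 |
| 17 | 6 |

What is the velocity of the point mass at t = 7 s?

Velocity is the slope of the x-t graph on 6–11 s: (1 − 10)/(11 − 6) = -1.8 m/s.

-1.8 m/s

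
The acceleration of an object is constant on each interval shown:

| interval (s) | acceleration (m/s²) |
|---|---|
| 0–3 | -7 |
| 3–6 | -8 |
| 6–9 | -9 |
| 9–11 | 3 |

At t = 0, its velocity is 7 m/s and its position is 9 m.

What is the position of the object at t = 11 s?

On each constant-a segment, Δv = aΔt and Δx = v₀Δt + ½aΔt²; chain segment to segment.
0–3 s: v starts 7 m/s; Δx = 7·3 + ½·-7·3² = -10.5 m; v ends -14 m/s.
3–6 s: v starts -14 m/s; Δx = -14·3 + ½·-8·3² = -78 m; v ends -38 m/s.
6–9 s: v starts -38 m/s; Δx = -38·3 + ½·-9·3² = -154.5 m; v ends -65 m/s.
9–11 s: v starts -65 m/s; Δx = -65·2 + ½·3·2² = -124 m; v ends -59 m/s.
x(11) = 9 + Σ Δx = -358 m.

-358 m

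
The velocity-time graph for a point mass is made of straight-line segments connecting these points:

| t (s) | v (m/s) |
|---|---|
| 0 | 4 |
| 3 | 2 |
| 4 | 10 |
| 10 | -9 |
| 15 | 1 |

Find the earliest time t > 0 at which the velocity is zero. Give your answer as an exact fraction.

t = 136/19 s

v changes sign on 4–10 s (from 10 to -9); the graph is linear there, so v = 0 at t = 4 + (-10)·(10 − 4)/(-9 − 10) = 136/19 s.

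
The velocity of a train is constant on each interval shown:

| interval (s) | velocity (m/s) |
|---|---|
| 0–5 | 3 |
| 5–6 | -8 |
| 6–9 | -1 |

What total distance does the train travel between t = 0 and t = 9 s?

Total distance travelled is ∫|v| dt — sum the magnitudes of each area piece.
0–5 s: |3| × 5 = 15 m
5–6 s: |-8| × 1 = 8 m
6–9 s: |-1| × 3 = 3 m
Total distance = 26 m

26 m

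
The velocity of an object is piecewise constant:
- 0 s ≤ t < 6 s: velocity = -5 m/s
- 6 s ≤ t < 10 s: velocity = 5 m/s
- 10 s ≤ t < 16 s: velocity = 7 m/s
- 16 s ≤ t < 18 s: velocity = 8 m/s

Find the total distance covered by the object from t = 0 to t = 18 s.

108 m

Distance (not displacement) is the total path length: add the absolute areas under v-t.
0–6 s: |-5| × 6 = 30 m
6–10 s: |5| × 4 = 20 m
10–16 s: |7| × 6 = 42 m
16–18 s: |8| × 2 = 16 m
Total distance = 108 m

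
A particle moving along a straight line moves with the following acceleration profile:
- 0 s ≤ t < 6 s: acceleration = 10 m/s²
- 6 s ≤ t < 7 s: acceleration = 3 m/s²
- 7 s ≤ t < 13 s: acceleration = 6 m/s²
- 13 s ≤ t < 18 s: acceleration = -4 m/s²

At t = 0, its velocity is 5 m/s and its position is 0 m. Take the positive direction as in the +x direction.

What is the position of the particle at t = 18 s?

1262.5 m

On each constant-a segment, Δv = aΔt and Δx = v₀Δt + ½aΔt²; chain segment to segment.
0–6 s: v starts 5 m/s; Δx = 5·6 + ½·10·6² = 210 m; v ends 65 m/s.
6–7 s: v starts 65 m/s; Δx = 65·1 + ½·3·1² = 66.5 m; v ends 68 m/s.
7–13 s: v starts 68 m/s; Δx = 68·6 + ½·6·6² = 516 m; v ends 104 m/s.
13–18 s: v starts 104 m/s; Δx = 104·5 + ½·-4·5² = 470 m; v ends 84 m/s.
x(18) = 0 + Σ Δx = 1262.5 m.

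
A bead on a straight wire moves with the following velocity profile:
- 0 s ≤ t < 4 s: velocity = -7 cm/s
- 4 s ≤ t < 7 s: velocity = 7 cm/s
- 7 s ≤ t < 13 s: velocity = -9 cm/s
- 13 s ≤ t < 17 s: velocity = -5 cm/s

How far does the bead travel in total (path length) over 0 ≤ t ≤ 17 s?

Distance (not displacement) is the total path length: add the absolute areas under v-t.
0–4 s: |-7| × 4 = 28 cm
4–7 s: |7| × 3 = 21 cm
7–13 s: |-9| × 6 = 54 cm
13–17 s: |-5| × 4 = 20 cm
Total distance = 123 cm

123 cm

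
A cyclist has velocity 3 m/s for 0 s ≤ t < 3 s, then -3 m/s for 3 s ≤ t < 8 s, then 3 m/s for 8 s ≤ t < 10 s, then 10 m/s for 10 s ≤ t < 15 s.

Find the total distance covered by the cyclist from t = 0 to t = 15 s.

80 m

Distance (not displacement) is the total path length: add the absolute areas under v-t.
0–3 s: |3| × 3 = 9 m
3–8 s: |-3| × 5 = 15 m
8–10 s: |3| × 2 = 6 m
10–15 s: |10| × 5 = 50 m
Total distance = 80 m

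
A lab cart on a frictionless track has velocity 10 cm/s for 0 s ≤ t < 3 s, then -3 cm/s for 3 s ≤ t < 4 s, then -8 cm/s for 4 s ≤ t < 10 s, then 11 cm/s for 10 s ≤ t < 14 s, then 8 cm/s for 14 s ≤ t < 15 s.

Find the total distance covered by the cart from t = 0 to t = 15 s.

Distance (not displacement) is the total path length: add the absolute areas under v-t.
0–3 s: |10| × 3 = 30 cm
3–4 s: |-3| × 1 = 3 cm
4–10 s: |-8| × 6 = 48 cm
10–14 s: |11| × 4 = 44 cm
14–15 s: |8| × 1 = 8 cm
Total distance = 133 cm

133 cm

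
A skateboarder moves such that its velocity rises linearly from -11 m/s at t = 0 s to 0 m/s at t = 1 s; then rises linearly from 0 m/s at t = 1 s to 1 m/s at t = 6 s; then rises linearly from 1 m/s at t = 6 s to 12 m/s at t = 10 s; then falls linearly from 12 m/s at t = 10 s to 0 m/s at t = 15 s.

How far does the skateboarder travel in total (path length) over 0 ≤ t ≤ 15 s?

64 m

Total distance travelled is ∫|v| dt — sum the magnitudes of each area piece.
0–1 s: |½(-11 + 0)(1)| = 5.5 m
1–6 s: |½(0 + 1)(5)| = 2.5 m
6–10 s: |½(1 + 12)(4)| = 26 m
10–15 s: |½(12 + 0)(5)| = 30 m
Total distance = 64 m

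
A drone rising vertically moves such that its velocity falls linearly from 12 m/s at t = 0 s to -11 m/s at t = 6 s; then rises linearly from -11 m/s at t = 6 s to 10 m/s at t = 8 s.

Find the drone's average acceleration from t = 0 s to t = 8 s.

-0.25 m/s²

Average acceleration = Δv/Δt = (10 − 12)/(8 − 0) = -0.25 m/s².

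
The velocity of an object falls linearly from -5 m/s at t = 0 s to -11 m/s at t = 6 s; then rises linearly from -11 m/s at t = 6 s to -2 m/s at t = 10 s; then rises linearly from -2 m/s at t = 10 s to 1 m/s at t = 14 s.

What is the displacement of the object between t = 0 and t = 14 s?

-76 m

Displacement is the signed area under the v-t curve.
0–6 s: ½(-5 + -11)(6) = -48 m
6–10 s: ½(-11 + -2)(4) = -26 m
10–14 s: ½(-2 + 1)(4) = -2 m
Net displacement = -76 m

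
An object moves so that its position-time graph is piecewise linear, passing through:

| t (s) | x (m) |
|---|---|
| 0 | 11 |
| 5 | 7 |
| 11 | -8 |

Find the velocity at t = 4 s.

Velocity is the slope of the x-t graph on 0–5 s: (7 − 11)/(5 − 0) = -0.8 m/s.

-0.8 m/s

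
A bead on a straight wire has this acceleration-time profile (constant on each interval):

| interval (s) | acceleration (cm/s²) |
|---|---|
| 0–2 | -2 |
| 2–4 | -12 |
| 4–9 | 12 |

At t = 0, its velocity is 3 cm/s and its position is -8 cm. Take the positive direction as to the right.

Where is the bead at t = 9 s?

-7 cm

On each constant-a segment, Δv = aΔt and Δx = v₀Δt + ½aΔt²; chain segment to segment.
0–2 s: v starts 3 cm/s; Δx = 3·2 + ½·-2·2² = 2 cm; v ends -1 cm/s.
2–4 s: v starts -1 cm/s; Δx = -1·2 + ½·-12·2² = -26 cm; v ends -25 cm/s.
4–9 s: v starts -25 cm/s; Δx = -25·5 + ½·12·5² = 25 cm; v ends 35 cm/s.
x(9) = -8 + Σ Δx = -7 cm.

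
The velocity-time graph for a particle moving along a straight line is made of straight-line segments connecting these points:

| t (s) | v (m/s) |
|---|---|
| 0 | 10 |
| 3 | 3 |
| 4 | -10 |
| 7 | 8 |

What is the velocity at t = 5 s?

-4 m/s

On 4–7 s the graph is linear from -10 to 8 m/s: v(5) = -10 + (8 − -10)·(5 − 4)/(7 − 4) = -4 m/s.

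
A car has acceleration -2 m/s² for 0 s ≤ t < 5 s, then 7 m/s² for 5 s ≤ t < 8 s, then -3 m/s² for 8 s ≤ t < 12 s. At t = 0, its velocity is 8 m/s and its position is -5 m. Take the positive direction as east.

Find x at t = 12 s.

On each constant-a segment, Δv = aΔt and Δx = v₀Δt + ½aΔt²; chain segment to segment.
0–5 s: v starts 8 m/s; Δx = 8·5 + ½·-2·5² = 15 m; v ends -2 m/s.
5–8 s: v starts -2 m/s; Δx = -2·3 + ½·7·3² = 25.5 m; v ends 19 m/s.
8–12 s: v starts 19 m/s; Δx = 19·4 + ½·-3·4² = 52 m; v ends 7 m/s.
x(12) = -5 + Σ Δx = 87.5 m.

87.5 m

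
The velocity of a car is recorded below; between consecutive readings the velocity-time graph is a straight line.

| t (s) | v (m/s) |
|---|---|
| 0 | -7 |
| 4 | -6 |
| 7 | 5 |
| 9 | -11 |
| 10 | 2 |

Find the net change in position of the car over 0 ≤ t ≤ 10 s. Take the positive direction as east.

Net displacement equals the area under the velocity-time graph (areas below the axis count negative).
0–4 s: ½(-7 + -6)(4) = -26 m
4–7 s: ½(-6 + 5)(3) = -1.5 m
7–9 s: ½(5 + -11)(2) = -6 m
9–10 s: ½(-11 + 2)(1) = -4.5 m
Net displacement = -38 m

-38 m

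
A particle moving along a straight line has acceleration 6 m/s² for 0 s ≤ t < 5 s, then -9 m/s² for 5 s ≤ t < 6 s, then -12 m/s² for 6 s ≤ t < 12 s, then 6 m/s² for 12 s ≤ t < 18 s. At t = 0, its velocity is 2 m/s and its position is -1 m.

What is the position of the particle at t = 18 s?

On each constant-a segment, Δv = aΔt and Δx = v₀Δt + ½aΔt²; chain segment to segment.
0–5 s: v starts 2 m/s; Δx = 2·5 + ½·6·5² = 85 m; v ends 32 m/s.
5–6 s: v starts 32 m/s; Δx = 32·1 + ½·-9·1² = 27.5 m; v ends 23 m/s.
6–12 s: v starts 23 m/s; Δx = 23·6 + ½·-12·6² = -78 m; v ends -49 m/s.
12–18 s: v starts -49 m/s; Δx = -49·6 + ½·6·6² = -186 m; v ends -13 m/s.
x(18) = -1 + Σ Δx = -152.5 m.

-152.5 m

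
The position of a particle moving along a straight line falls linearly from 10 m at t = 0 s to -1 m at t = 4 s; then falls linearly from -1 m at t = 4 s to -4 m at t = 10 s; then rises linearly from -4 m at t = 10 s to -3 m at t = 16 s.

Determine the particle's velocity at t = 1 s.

Velocity is the slope of the x-t graph on 0–4 s: (-1 − 10)/(4 − 0) = -2.75 m/s.

-2.75 m/s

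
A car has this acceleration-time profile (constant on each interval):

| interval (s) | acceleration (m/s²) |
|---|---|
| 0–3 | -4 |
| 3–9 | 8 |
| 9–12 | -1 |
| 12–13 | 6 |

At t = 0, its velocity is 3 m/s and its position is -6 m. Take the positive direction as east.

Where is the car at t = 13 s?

On each constant-a segment, Δv = aΔt and Δx = v₀Δt + ½aΔt²; chain segment to segment.
0–3 s: v starts 3 m/s; Δx = 3·3 + ½·-4·3² = -9 m; v ends -9 m/s.
3–9 s: v starts -9 m/s; Δx = -9·6 + ½·8·6² = 90 m; v ends 39 m/s.
9–12 s: v starts 39 m/s; Δx = 39·3 + ½·-1·3² = 112.5 m; v ends 36 m/s.
12–13 s: v starts 36 m/s; Δx = 36·1 + ½·6·1² = 39 m; v ends 42 m/s.
x(13) = -6 + Σ Δx = 226.5 m.

226.5 m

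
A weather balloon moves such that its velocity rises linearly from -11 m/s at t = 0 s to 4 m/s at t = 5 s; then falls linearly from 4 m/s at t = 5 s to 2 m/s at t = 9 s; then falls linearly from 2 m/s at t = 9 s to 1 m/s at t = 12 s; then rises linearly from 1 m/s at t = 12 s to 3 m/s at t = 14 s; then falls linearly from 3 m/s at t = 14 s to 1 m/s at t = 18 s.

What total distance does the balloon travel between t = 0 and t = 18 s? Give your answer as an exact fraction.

154/3 m

Total distance travelled is ∫|v| dt — sum the magnitudes of each area piece.
0–5 s: v = 0 at t = 11/3 s; triangle areas 121/6 + 8/3 = 137/6 m
5–9 s: |½(4 + 2)(4)| = 12 m
9–12 s: |½(2 + 1)(3)| = 4.5 m
12–14 s: |½(1 + 3)(2)| = 4 m
14–18 s: |½(3 + 1)(4)| = 8 m
Total distance = 154/3 m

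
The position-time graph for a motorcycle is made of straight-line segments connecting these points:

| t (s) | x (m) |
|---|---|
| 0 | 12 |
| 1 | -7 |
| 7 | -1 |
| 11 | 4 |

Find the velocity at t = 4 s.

Velocity is the slope of the x-t graph on 1–7 s: (-1 − -7)/(7 − 1) = 1 m/s.

1 m/s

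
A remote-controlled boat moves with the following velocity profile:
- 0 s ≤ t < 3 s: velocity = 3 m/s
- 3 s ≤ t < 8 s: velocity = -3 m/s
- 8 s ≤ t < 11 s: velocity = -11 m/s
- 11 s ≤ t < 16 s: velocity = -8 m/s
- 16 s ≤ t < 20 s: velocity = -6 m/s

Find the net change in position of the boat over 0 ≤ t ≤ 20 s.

Displacement is the signed area under the v-t curve.
0–3 s: 3 × 3 = 9 m
3–8 s: -3 × 5 = -15 m
8–11 s: -11 × 3 = -33 m
11–16 s: -8 × 5 = -40 m
16–20 s: -6 × 4 = -24 m
Net displacement = -103 m

-103 m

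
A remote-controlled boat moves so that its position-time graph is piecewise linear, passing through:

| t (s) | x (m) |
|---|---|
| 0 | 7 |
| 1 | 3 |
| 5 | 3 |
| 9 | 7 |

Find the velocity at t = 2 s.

Velocity is the slope of the x-t graph on 1–5 s: (3 − 3)/(5 − 1) = 0 m/s.

0 m/s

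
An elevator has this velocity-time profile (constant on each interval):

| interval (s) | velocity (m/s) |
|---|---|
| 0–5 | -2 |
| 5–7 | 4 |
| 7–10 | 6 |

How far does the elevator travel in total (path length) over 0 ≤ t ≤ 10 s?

Distance (not displacement) is the total path length: add the absolute areas under v-t.
0–5 s: |-2| × 5 = 10 m
5–7 s: |4| × 2 = 8 m
7–10 s: |6| × 3 = 18 m
Total distance = 36 m

36 m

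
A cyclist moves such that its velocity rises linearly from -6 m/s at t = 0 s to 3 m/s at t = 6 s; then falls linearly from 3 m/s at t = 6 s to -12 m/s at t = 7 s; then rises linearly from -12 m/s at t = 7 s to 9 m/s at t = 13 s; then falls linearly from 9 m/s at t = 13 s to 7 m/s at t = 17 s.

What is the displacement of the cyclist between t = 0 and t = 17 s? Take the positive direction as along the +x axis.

Displacement is the signed area under the v-t curve.
0–6 s: ½(-6 + 3)(6) = -9 m
6–7 s: ½(3 + -12)(1) = -4.5 m
7–13 s: ½(-12 + 9)(6) = -9 m
13–17 s: ½(9 + 7)(4) = 32 m
Net displacement = 9.5 m

9.5 m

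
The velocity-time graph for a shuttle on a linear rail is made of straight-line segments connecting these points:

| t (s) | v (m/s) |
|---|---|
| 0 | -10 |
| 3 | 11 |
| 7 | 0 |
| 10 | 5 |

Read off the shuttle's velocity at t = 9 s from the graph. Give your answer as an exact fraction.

10/3 m/s

On 7–10 s the graph is linear from 0 to 5 m/s: v(9) = 0 + (5 − 0)·(9 − 7)/(10 − 7) = 10/3 m/s.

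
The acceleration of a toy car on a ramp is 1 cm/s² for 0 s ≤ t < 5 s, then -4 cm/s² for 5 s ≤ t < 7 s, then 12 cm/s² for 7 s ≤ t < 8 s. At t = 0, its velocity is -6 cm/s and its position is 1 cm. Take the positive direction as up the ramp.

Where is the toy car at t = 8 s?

-29.5 cm

On each constant-a segment, Δv = aΔt and Δx = v₀Δt + ½aΔt²; chain segment to segment.
0–5 s: v starts -6 cm/s; Δx = -6·5 + ½·1·5² = -17.5 cm; v ends -1 cm/s.
5–7 s: v starts -1 cm/s; Δx = -1·2 + ½·-4·2² = -10 cm; v ends -9 cm/s.
7–8 s: v starts -9 cm/s; Δx = -9·1 + ½·12·1² = -3 cm; v ends 3 cm/s.
x(8) = 1 + Σ Δx = -29.5 cm.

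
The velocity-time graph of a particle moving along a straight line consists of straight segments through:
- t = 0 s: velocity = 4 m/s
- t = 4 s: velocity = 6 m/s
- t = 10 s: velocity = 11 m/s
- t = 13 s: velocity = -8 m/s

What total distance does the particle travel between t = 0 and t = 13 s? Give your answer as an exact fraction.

Distance (not displacement) is the total path length: add the absolute areas under v-t.
0–4 s: |½(4 + 6)(4)| = 20 m
4–10 s: |½(6 + 11)(6)| = 51 m
10–13 s: v = 0 at t = 223/19 s; triangle areas 363/38 + 96/19 = 555/38 m
Total distance = 3253/38 m

3253/38 m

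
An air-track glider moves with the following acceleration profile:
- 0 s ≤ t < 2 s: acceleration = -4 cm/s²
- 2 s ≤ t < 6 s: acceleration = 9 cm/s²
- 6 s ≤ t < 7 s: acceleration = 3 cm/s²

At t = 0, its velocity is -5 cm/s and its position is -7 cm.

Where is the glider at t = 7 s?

On each constant-a segment, Δv = aΔt and Δx = v₀Δt + ½aΔt²; chain segment to segment.
0–2 s: v starts -5 cm/s; Δx = -5·2 + ½·-4·2² = -18 cm; v ends -13 cm/s.
2–6 s: v starts -13 cm/s; Δx = -13·4 + ½·9·4² = 20 cm; v ends 23 cm/s.
6–7 s: v starts 23 cm/s; Δx = 23·1 + ½·3·1² = 24.5 cm; v ends 26 cm/s.
x(7) = -7 + Σ Δx = 19.5 cm.

19.5 cm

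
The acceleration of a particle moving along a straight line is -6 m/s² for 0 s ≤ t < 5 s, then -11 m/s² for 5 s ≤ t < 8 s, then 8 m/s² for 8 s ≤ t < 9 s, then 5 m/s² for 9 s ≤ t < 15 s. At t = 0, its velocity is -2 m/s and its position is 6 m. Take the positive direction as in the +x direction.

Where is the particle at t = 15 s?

On each constant-a segment, Δv = aΔt and Δx = v₀Δt + ½aΔt²; chain segment to segment.
0–5 s: v starts -2 m/s; Δx = -2·5 + ½·-6·5² = -85 m; v ends -32 m/s.
5–8 s: v starts -32 m/s; Δx = -32·3 + ½·-11·3² = -145.5 m; v ends -65 m/s.
8–9 s: v starts -65 m/s; Δx = -65·1 + ½·8·1² = -61 m; v ends -57 m/s.
9–15 s: v starts -57 m/s; Δx = -57·6 + ½·5·6² = -252 m; v ends -27 m/s.
x(15) = 6 + Σ Δx = -537.5 m.

-537.5 m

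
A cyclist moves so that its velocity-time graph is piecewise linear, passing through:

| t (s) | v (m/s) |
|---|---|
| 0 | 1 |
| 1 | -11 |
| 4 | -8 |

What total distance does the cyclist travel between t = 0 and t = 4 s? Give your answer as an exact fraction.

403/12 m

Total distance travelled is ∫|v| dt — sum the magnitudes of each area piece.
0–1 s: v = 0 at t = 1/12 s; triangle areas 1/24 + 121/24 = 61/12 m
1–4 s: |½(-11 + -8)(3)| = 28.5 m
Total distance = 403/12 m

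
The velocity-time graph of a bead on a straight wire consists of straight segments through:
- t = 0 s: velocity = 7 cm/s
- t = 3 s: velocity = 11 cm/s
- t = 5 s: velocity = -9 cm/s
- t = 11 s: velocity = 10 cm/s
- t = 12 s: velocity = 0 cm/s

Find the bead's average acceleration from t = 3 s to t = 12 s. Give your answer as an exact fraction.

Average acceleration = Δv/Δt = (0 − 11)/(12 − 3) = -11/9 cm/s².

-11/9 cm/s²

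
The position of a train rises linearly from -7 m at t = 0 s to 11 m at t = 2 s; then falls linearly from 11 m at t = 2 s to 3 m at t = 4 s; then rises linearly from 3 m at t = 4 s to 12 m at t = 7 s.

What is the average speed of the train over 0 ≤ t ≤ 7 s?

Average speed = (total path length)/(elapsed time); on a piecewise-linear x-t graph the path length is Σ|Δx|.
0–2 s: |Δx| = |11 − -7| = 18 m
2–4 s: |Δx| = |3 − 11| = 8 m
4–7 s: |Δx| = |12 − 3| = 9 m
Total path = 35 m; average speed = 35/7 = 5 m/s.

5 m/s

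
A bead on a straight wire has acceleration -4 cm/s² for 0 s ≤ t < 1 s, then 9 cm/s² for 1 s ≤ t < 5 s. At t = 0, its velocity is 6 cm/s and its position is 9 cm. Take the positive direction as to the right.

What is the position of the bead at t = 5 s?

93 cm

On each constant-a segment, Δv = aΔt and Δx = v₀Δt + ½aΔt²; chain segment to segment.
0–1 s: v starts 6 cm/s; Δx = 6·1 + ½·-4·1² = 4 cm; v ends 2 cm/s.
1–5 s: v starts 2 cm/s; Δx = 2·4 + ½·9·4² = 80 cm; v ends 38 cm/s.
x(5) = 9 + Σ Δx = 93 cm.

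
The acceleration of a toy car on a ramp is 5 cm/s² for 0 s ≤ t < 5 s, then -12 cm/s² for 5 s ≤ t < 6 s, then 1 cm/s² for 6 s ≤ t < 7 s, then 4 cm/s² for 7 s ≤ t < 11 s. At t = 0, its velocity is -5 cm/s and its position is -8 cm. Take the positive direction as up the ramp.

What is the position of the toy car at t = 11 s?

On each constant-a segment, Δv = aΔt and Δx = v₀Δt + ½aΔt²; chain segment to segment.
0–5 s: v starts -5 cm/s; Δx = -5·5 + ½·5·5² = 37.5 cm; v ends 20 cm/s.
5–6 s: v starts 20 cm/s; Δx = 20·1 + ½·-12·1² = 14 cm; v ends 8 cm/s.
6–7 s: v starts 8 cm/s; Δx = 8·1 + ½·1·1² = 8.5 cm; v ends 9 cm/s.
7–11 s: v starts 9 cm/s; Δx = 9·4 + ½·4·4² = 68 cm; v ends 25 cm/s.
x(11) = -8 + Σ Δx = 120 cm.

120 cm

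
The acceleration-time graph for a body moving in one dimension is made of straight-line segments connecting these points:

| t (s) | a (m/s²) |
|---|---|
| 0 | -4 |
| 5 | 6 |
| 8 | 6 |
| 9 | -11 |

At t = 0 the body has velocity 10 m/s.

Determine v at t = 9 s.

Δv equals the area under the a-t graph; then v = v₀ + Δv.
0–5 s: ½(-4 + 6)(5) = 5 m/s
5–8 s: 6 × 3 = 18 m/s
8–9 s: ½(6 + -11)(1) = -2.5 m/s
Δv = 20.5 m/s, so v(9) = 10 + (20.5) = 30.5 m/s.

30.5 m/s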